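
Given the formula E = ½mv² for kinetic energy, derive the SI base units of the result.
Units of each symbol in E = ½mv²:
  m (mass): kg
  v (speed): m/s  → to the power 2, contributes m²/s²
  The factor ½ is dimensionless.

Multiplying the contributions: [kg] · [m²/s²]
Adding exponents of each base unit: kg: 1, m: 2, s: -2
SI base units of kinetic energy: kg·m²/s²

Answer: kg·m²/s²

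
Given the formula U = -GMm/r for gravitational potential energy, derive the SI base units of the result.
Units of each symbol in U = -GMm/r:
  G (gravitational constant): m³/(kg·s²)
  M (mass): kg
  m (mass): kg
  r (distance): m  → in the denominator, contributes 1/m
  The minus sign does not affect the units.

Multiplying the contributions: [m³/(kg·s²)] · [kg] · [kg] · [1/m]
Adding exponents of each base unit: kg: 1, m: 2, s: -2
SI base units of gravitational potential energy: kg·m²/s²

Answer: kg·m²/s²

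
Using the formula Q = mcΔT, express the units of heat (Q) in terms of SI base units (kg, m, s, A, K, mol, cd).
Units of each symbol in Q = mcΔT:
  m (mass): kg
  c (specific heat capacity, in J/(kg·K)): m²/(s²·K)
  ΔT (temperature change): K

Multiplying the contributions: [kg] · [m²/(s²·K)] · [K]
Adding exponents of each base unit: kg: 1, m: 2, s: -2
SI base units of heat: kg·m²/s²

Answer: kg·m²/s²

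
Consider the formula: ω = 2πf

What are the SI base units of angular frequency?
Units of each symbol in ω = 2πf:
  f (frequency): 1/s
  The factor 2π is dimensionless.

Multiplying the contributions: [1/s]
Adding exponents of each base unit: s: -1
SI base units of angular frequency: 1/s

Answer: 1/s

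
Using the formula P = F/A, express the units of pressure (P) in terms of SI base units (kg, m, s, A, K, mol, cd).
Units of each symbol in P = F/A:
  F (force): kg·m/s²
  A (area): m²  → in the denominator, contributes 1/m²

Multiplying the contributions: [kg·m/s²] · [1/m²]
Adding exponents of each base unit: kg: 1, m: -1, s: -2
SI base units of pressure: kg/(m·s²)

Answer: kg/(m·s²)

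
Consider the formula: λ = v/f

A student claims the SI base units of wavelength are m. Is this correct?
Units of each symbol in λ = v/f:
  v (wave speed): m/s
  f (frequency): 1/s  → in the denominator, contributes s

Multiplying the contributions: [m/s] · [s]
Adding exponents of each base unit: m: 1
SI base units of wavelength: m

The claimed units m match the derived units, so the claim is correct.

Answer: Yes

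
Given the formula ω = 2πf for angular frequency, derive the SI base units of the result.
Units of each symbol in ω = 2πf:
  f (frequency): 1/s
  The factor 2π is dimensionless.

Multiplying the contributions: [1/s]
Adding exponents of each base unit: s: -1
SI base units of angular frequency: 1/s

Answer: 1/s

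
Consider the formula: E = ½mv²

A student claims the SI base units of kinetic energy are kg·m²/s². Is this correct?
Units of each symbol in E = ½mv²:
  m (mass): kg
  v (speed): m/s  → to the power 2, contributes m²/s²
  The factor ½ is dimensionless.

Multiplying the contributions: [kg] · [m²/s²]
Adding exponents of each base unit: kg: 1, m: 2, s: -2
SI base units of kinetic energy: kg·m²/s²

The claimed units kg·m²/s² match the derived units, so the claim is correct.

Answer: Yes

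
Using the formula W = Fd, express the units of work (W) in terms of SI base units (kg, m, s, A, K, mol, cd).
Units of each symbol in W = Fd:
  F (force): kg·m/s²
  d (displacement): m

Multiplying the contributions: [kg·m/s²] · [m]
Adding exponents of each base unit: kg: 1, m: 2, s: -2
SI base units of work: kg·m²/s²

Answer: kg·m²/s²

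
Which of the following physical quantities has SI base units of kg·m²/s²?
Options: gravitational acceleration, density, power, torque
Checking the SI base units of each option:
  gravitational acceleration (g = GM/r²): m/s²  ✗
  density (ρ = m/V): kg/m³  ✗
  power (P = W/t): kg·m²/s³  ✗
  torque (τ = Fr): kg·m²/s²  ✓ matches

Only torque has units kg·m²/s².

Answer: torque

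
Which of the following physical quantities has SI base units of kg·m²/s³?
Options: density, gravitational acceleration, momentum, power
Checking the SI base units of each option:
  density (ρ = m/V): kg/m³  ✗
  gravitational acceleration (g = GM/r²): m/s²  ✗
  momentum (p = mv): kg·m/s  ✗
  power (P = W/t): kg·m²/s³  ✓ matches

Only power has units kg·m²/s³.

Answer: power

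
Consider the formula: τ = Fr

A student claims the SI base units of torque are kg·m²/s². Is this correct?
Units of each symbol in τ = Fr:
  F (force): kg·m/s²
  r (lever arm): m

Multiplying the contributions: [kg·m/s²] · [m]
Adding exponents of each base unit: kg: 1, m: 2, s: -2
SI base units of torque: kg·m²/s²

The claimed units kg·m²/s² match the derived units, so the claim is correct.

Answer: Yes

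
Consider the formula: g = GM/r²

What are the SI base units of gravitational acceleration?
Units of each symbol in g = GM/r²:
  G (gravitational constant): m³/(kg·s²)
  M (mass): kg
  r (distance): m  → to the power 2 in the denominator, contributes 1/m²

Multiplying the contributions: [m³/(kg·s²)] · [kg] · [1/m²]
Adding exponents of each base unit: m: 1, s: -2
SI base units of gravitational acceleration: m/s²

Answer: m/s²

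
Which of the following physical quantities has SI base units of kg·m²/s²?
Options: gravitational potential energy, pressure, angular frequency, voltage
Checking the SI base units of each option:
  gravitational potential energy (U = -GMm/r): kg·m²/s²  ✓ matches
  pressure (P = F/A): kg/(m·s²)  ✗
  angular frequency (ω = 2πf): 1/s  ✗
  voltage (V = IR): kg·m²/(s³·A)  ✗

Only gravitational potential energy has units kg·m²/s².

Answer: gravitational potential energy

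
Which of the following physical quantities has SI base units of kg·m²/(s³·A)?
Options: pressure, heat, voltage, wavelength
Checking the SI base units of each option:
  pressure (P = F/A): kg/(m·s²)  ✗
  heat (Q = mcΔT): kg·m²/s²  ✗
  voltage (V = IR): kg·m²/(s³·A)  ✓ matches
  wavelength (λ = v/f): m  ✗

Only voltage has units kg·m²/(s³·A).

Answer: voltage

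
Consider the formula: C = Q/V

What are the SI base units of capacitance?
Units of each symbol in C = Q/V:
  Q (charge, in coulombs): s·A
  V (voltage, in volts): kg·m²/(s³·A)  → in the denominator, contributes s³·A/(kg·m²)

Multiplying the contributions: [s·A] · [s³·A/(kg·m²)]
Adding exponents of each base unit: kg: -1, m: -2, s: 4, A: 2
SI base units of capacitance: s⁴·A²/(kg·m²)

Answer: s⁴·A²/(kg·m²)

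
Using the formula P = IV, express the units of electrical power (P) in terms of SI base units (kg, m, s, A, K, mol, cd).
Units of each symbol in P = IV:
  I (current): A
  V (voltage, in volts): kg·m²/(s³·A)

Multiplying the contributions: [A] · [kg·m²/(s³·A)]
Adding exponents of each base unit: kg: 1, m: 2, s: -3
SI base units of electrical power: kg·m²/s³

Answer: kg·m²/s³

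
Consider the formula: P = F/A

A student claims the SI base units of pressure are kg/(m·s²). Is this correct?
Units of each symbol in P = F/A:
  F (force): kg·m/s²
  A (area): m²  → in the denominator, contributes 1/m²

Multiplying the contributions: [kg·m/s²] · [1/m²]
Adding exponents of each base unit: kg: 1, m: -1, s: -2
SI base units of pressure: kg/(m·s²)

The claimed units kg/(m·s²) match the derived units, so the claim is correct.

Answer: Yes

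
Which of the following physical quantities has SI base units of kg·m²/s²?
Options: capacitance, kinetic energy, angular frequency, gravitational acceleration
Checking the SI base units of each option:
  capacitance (C = Q/V): s⁴·A²/(kg·m²)  ✗
  kinetic energy (E = ½mv²): kg·m²/s²  ✓ matches
  angular frequency (ω = 2πf): 1/s  ✗
  gravitational acceleration (g = GM/r²): m/s²  ✗

Only kinetic energy has units kg·m²/s².

Answer: kinetic energy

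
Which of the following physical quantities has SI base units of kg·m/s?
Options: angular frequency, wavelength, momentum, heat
Checking the SI base units of each option:
  angular frequency (ω = 2πf): 1/s  ✗
  wavelength (λ = v/f): m  ✗
  momentum (p = mv): kg·m/s  ✓ matches
  heat (Q = mcΔT): kg·m²/s²  ✗

Only momentum has units kg·m/s.

Answer: momentum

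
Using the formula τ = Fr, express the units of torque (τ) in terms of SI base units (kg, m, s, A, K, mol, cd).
Units of each symbol in τ = Fr:
  F (force): kg·m/s²
  r (lever arm): m

Multiplying the contributions: [kg·m/s²] · [m]
Adding exponents of each base unit: kg: 1, m: 2, s: -2
SI base units of torque: kg·m²/s²

Answer: kg·m²/s²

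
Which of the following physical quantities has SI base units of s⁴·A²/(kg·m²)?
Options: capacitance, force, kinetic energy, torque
Checking the SI base units of each option:
  capacitance (C = Q/V): s⁴·A²/(kg·m²)  ✓ matches
  force (F = ma): kg·m/s²  ✗
  kinetic energy (E = ½mv²): kg·m²/s²  ✗
  torque (τ = Fr): kg·m²/s²  ✗

Only capacitance has units s⁴·A²/(kg·m²).

Answer: capacitance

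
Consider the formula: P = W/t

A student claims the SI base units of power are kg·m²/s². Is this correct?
Units of each symbol in P = W/t:
  W (work): kg·m²/s²
  t (time): s  → in the denominator, contributes 1/s

Multiplying the contributions: [kg·m²/s²] · [1/s]
Adding exponents of each base unit: kg: 1, m: 2, s: -3
SI base units of power: kg·m²/s³

The claimed units kg·m²/s² (exponents kg: 1, m: 2, s: -2) do not match the derived units kg·m²/s³ (exponents kg: 1, m: 2, s: -3), so the claim is incorrect.

Answer: No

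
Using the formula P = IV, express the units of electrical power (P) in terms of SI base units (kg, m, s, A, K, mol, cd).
Units of each symbol in P = IV:
  I (current): A
  V (voltage, in volts): kg·m²/(s³·A)

Multiplying the contributions: [A] · [kg·m²/(s³·A)]
Adding exponents of each base unit: kg: 1, m: 2, s: -3
SI base units of electrical power: kg·m²/s³

Answer: kg·m²/s³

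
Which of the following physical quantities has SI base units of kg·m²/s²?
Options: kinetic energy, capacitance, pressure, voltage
Checking the SI base units of each option:
  kinetic energy (E = ½mv²): kg·m²/s²  ✓ matches
  capacitance (C = Q/V): s⁴·A²/(kg·m²)  ✗
  pressure (P = F/A): kg/(m·s²)  ✗
  voltage (V = IR): kg·m²/(s³·A)  ✗

Only kinetic energy has units kg·m²/s².

Answer: kinetic energy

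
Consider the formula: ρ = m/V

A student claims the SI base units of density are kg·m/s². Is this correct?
Units of each symbol in ρ = m/V:
  m (mass): kg
  V (volume): m³  → in the denominator, contributes 1/m³

Multiplying the contributions: [kg] · [1/m³]
Adding exponents of each base unit: kg: 1, m: -3
SI base units of density: kg/m³

The claimed units kg·m/s² (exponents kg: 1, m: 1, s: -2) do not match the derived units kg/m³ (exponents kg: 1, m: -3), so the claim is incorrect.

Answer: No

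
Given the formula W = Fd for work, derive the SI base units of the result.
Units of each symbol in W = Fd:
  F (force): kg·m/s²
  d (displacement): m

Multiplying the contributions: [kg·m/s²] · [m]
Adding exponents of each base unit: kg: 1, m: 2, s: -2
SI base units of work: kg·m²/s²

Answer: kg·m²/s²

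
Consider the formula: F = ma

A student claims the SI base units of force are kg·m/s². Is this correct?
Units of each symbol in F = ma:
  m (mass): kg
  a (acceleration): m/s²

Multiplying the contributions: [kg] · [m/s²]
Adding exponents of each base unit: kg: 1, m: 1, s: -2
SI base units of force: kg·m/s²

The claimed units kg·m/s² match the derived units, so the claim is correct.

Answer: Yes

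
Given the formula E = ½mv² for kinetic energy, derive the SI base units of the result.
Units of each symbol in E = ½mv²:
  m (mass): kg
  v (speed): m/s  → to the power 2, contributes m²/s²
  The factor ½ is dimensionless.

Multiplying the contributions: [kg] · [m²/s²]
Adding exponents of each base unit: kg: 1, m: 2, s: -2
SI base units of kinetic energy: kg·m²/s²

Answer: kg·m²/s²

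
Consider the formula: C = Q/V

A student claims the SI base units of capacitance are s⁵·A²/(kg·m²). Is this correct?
Units of each symbol in C = Q/V:
  Q (charge, in coulombs): s·A
  V (voltage, in volts): kg·m²/(s³·A)  → in the denominator, contributes s³·A/(kg·m²)

Multiplying the contributions: [s·A] · [s³·A/(kg·m²)]
Adding exponents of each base unit: kg: -1, m: -2, s: 4, A: 2
SI base units of capacitance: s⁴·A²/(kg·m²)

The claimed units s⁵·A²/(kg·m²) (exponents kg: -1, m: -2, s: 5, A: 2) do not match the derived units s⁴·A²/(kg·m²) (exponents kg: -1, m: -2, s: 4, A: 2), so the claim is incorrect.

Answer: No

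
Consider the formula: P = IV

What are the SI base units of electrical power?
Units of each symbol in P = IV:
  I (current): A
  V (voltage, in volts): kg·m²/(s³·A)

Multiplying the contributions: [A] · [kg·m²/(s³·A)]
Adding exponents of each base unit: kg: 1, m: 2, s: -3
SI base units of electrical power: kg·m²/s³

Answer: kg·m²/s³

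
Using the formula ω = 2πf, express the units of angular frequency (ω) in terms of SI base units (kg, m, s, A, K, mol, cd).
Units of each symbol in ω = 2πf:
  f (frequency): 1/s
  The factor 2π is dimensionless.

Multiplying the contributions: [1/s]
Adding exponents of each base unit: s: -1
SI base units of angular frequency: 1/s

Answer: 1/s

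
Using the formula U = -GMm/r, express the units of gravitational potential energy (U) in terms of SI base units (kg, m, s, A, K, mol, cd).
Units of each symbol in U = -GMm/r:
  G (gravitational constant): m³/(kg·s²)
  M (mass): kg
  m (mass): kg
  r (distance): m  → in the denominator, contributes 1/m
  The minus sign does not affect the units.

Multiplying the contributions: [m³/(kg·s²)] · [kg] · [kg] · [1/m]
Adding exponents of each base unit: kg: 1, m: 2, s: -2
SI base units of gravitational potential energy: kg·m²/s²

Answer: kg·m²/s²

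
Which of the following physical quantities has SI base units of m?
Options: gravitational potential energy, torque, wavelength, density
Checking the SI base units of each option:
  gravitational potential energy (U = -GMm/r): kg·m²/s²  ✗
  torque (τ = Fr): kg·m²/s²  ✗
  wavelength (λ = v/f): m  ✓ matches
  density (ρ = m/V): kg/m³  ✗

Only wavelength has units m.

Answer: wavelength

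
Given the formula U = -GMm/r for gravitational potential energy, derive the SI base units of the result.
Units of each symbol in U = -GMm/r:
  G (gravitational constant): m³/(kg·s²)
  M (mass): kg
  m (mass): kg
  r (distance): m  → in the denominator, contributes 1/m
  The minus sign does not affect the units.

Multiplying the contributions: [m³/(kg·s²)] · [kg] · [kg] · [1/m]
Adding exponents of each base unit: kg: 1, m: 2, s: -2
SI base units of gravitational potential energy: kg·m²/s²

Answer: kg·m²/s²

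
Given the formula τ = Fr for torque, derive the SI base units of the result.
Units of each symbol in τ = Fr:
  F (force): kg·m/s²
  r (lever arm): m

Multiplying the contributions: [kg·m/s²] · [m]
Adding exponents of each base unit: kg: 1, m: 2, s: -2
SI base units of torque: kg·m²/s²

Answer: kg·m²/s²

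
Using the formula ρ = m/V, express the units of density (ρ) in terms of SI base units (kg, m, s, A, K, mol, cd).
Units of each symbol in ρ = m/V:
  m (mass): kg
  V (volume): m³  → in the denominator, contributes 1/m³

Multiplying the contributions: [kg] · [1/m³]
Adding exponents of each base unit: kg: 1, m: -3
SI base units of density: kg/m³

Answer: kg/m³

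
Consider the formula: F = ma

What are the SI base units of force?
Units of each symbol in F = ma:
  m (mass): kg
  a (acceleration): m/s²

Multiplying the contributions: [kg] · [m/s²]
Adding exponents of each base unit: kg: 1, m: 1, s: -2
SI base units of force: kg·m/s²

Answer: kg·m/s²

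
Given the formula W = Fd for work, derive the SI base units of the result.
Units of each symbol in W = Fd:
  F (force): kg·m/s²
  d (displacement): m

Multiplying the contributions: [kg·m/s²] · [m]
Adding exponents of each base unit: kg: 1, m: 2, s: -2
SI base units of work: kg·m²/s²

Answer: kg·m²/s²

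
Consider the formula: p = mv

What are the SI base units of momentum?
Units of each symbol in p = mv:
  m (mass): kg
  v (velocity): m/s

Multiplying the contributions: [kg] · [m/s]
Adding exponents of each base unit: kg: 1, m: 1, s: -1
SI base units of momentum: kg·m/s

Answer: kg·m/s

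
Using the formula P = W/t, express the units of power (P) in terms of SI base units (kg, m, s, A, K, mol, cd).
Units of each symbol in P = W/t:
  W (work): kg·m²/s²
  t (time): s  → in the denominator, contributes 1/s

Multiplying the contributions: [kg·m²/s²] · [1/s]
Adding exponents of each base unit: kg: 1, m: 2, s: -3
SI base units of power: kg·m²/s³

Answer: kg·m²/s³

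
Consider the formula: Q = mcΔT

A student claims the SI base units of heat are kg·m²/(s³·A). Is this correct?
Units of each symbol in Q = mcΔT:
  m (mass): kg
  c (specific heat capacity, in J/(kg·K)): m²/(s²·K)
  ΔT (temperature change): K

Multiplying the contributions: [kg] · [m²/(s²·K)] · [K]
Adding exponents of each base unit: kg: 1, m: 2, s: -2
SI base units of heat: kg·m²/s²

The claimed units kg·m²/(s³·A) (exponents kg: 1, m: 2, s: -3, A: -1) do not match the derived units kg·m²/s² (exponents kg: 1, m: 2, s: -2), so the claim is incorrect.

Answer: No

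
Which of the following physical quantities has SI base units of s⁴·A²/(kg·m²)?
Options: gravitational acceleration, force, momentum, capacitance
Checking the SI base units of each option:
  gravitational acceleration (g = GM/r²): m/s²  ✗
  force (F = ma): kg·m/s²  ✗
  momentum (p = mv): kg·m/s  ✗
  capacitance (C = Q/V): s⁴·A²/(kg·m²)  ✓ matches

Only capacitance has units s⁴·A²/(kg·m²).

Answer: capacitance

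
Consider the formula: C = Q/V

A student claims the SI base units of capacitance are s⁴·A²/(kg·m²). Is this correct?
Units of each symbol in C = Q/V:
  Q (charge, in coulombs): s·A
  V (voltage, in volts): kg·m²/(s³·A)  → in the denominator, contributes s³·A/(kg·m²)

Multiplying the contributions: [s·A] · [s³·A/(kg·m²)]
Adding exponents of each base unit: kg: -1, m: -2, s: 4, A: 2
SI base units of capacitance: s⁴·A²/(kg·m²)

The claimed units s⁴·A²/(kg·m²) match the derived units, so the claim is correct.

Answer: Yes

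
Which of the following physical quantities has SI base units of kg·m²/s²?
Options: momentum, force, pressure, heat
Checking the SI base units of each option:
  momentum (p = mv): kg·m/s  ✗
  force (F = ma): kg·m/s²  ✗
  pressure (P = F/A): kg/(m·s²)  ✗
  heat (Q = mcΔT): kg·m²/s²  ✓ matches

Only heat has units kg·m²/s².

Answer: heat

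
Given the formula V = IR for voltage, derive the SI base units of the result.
Units of each symbol in V = IR:
  I (current): A
  R (resistance, in ohms): kg·m²/(s³·A²)

Multiplying the contributions: [A] · [kg·m²/(s³·A²)]
Adding exponents of each base unit: kg: 1, m: 2, s: -3, A: -1
SI base units of voltage: kg·m²/(s³·A)

Answer: kg·m²/(s³·A)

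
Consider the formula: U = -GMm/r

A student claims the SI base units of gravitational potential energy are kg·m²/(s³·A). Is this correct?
Units of each symbol in U = -GMm/r:
  G (gravitational constant): m³/(kg·s²)
  M (mass): kg
  m (mass): kg
  r (distance): m  → in the denominator, contributes 1/m
  The minus sign does not affect the units.

Multiplying the contributions: [m³/(kg·s²)] · [kg] · [kg] · [1/m]
Adding exponents of each base unit: kg: 1, m: 2, s: -2
SI base units of gravitational potential energy: kg·m²/s²

The claimed units kg·m²/(s³·A) (exponents kg: 1, m: 2, s: -3, A: -1) do not match the derived units kg·m²/s² (exponents kg: 1, m: 2, s: -2), so the claim is incorrect.

Answer: No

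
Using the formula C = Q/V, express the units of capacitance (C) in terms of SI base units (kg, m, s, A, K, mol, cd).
Units of each symbol in C = Q/V:
  Q (charge, in coulombs): s·A
  V (voltage, in volts): kg·m²/(s³·A)  → in the denominator, contributes s³·A/(kg·m²)

Multiplying the contributions: [s·A] · [s³·A/(kg·m²)]
Adding exponents of each base unit: kg: -1, m: -2, s: 4, A: 2
SI base units of capacitance: s⁴·A²/(kg·m²)

Answer: s⁴·A²/(kg·m²)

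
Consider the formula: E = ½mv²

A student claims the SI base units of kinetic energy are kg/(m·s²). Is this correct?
Units of each symbol in E = ½mv²:
  m (mass): kg
  v (speed): m/s  → to the power 2, contributes m²/s²
  The factor ½ is dimensionless.

Multiplying the contributions: [kg] · [m²/s²]
Adding exponents of each base unit: kg: 1, m: 2, s: -2
SI base units of kinetic energy: kg·m²/s²

The claimed units kg/(m·s²) (exponents kg: 1, m: -1, s: -2) do not match the derived units kg·m²/s² (exponents kg: 1, m: 2, s: -2), so the claim is incorrect.

Answer: No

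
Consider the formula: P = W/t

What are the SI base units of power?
Units of each symbol in P = W/t:
  W (work): kg·m²/s²
  t (time): s  → in the denominator, contributes 1/s

Multiplying the contributions: [kg·m²/s²] · [1/s]
Adding exponents of each base unit: kg: 1, m: 2, s: -3
SI base units of power: kg·m²/s³

Answer: kg·m²/s³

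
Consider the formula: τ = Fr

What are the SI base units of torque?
Units of each symbol in τ = Fr:
  F (force): kg·m/s²
  r (lever arm): m

Multiplying the contributions: [kg·m/s²] · [m]
Adding exponents of each base unit: kg: 1, m: 2, s: -2
SI base units of torque: kg·m²/s²

Answer: kg·m²/s²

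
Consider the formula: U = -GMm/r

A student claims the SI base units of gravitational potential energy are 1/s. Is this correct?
Units of each symbol in U = -GMm/r:
  G (gravitational constant): m³/(kg·s²)
  M (mass): kg
  m (mass): kg
  r (distance): m  → in the denominator, contributes 1/m
  The minus sign does not affect the units.

Multiplying the contributions: [m³/(kg·s²)] · [kg] · [kg] · [1/m]
Adding exponents of each base unit: kg: 1, m: 2, s: -2
SI base units of gravitational potential energy: kg·m²/s²

The claimed units 1/s (exponents s: -1) do not match the derived units kg·m²/s² (exponents kg: 1, m: 2, s: -2), so the claim is incorrect.

Answer: No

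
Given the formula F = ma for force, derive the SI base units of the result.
Units of each symbol in F = ma:
  m (mass): kg
  a (acceleration): m/s²

Multiplying the contributions: [kg] · [m/s²]
Adding exponents of each base unit: kg: 1, m: 1, s: -2
SI base units of force: kg·m/s²

Answer: kg·m/s²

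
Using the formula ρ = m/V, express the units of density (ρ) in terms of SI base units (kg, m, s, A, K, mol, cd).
Units of each symbol in ρ = m/V:
  m (mass): kg
  V (volume): m³  → in the denominator, contributes 1/m³

Multiplying the contributions: [kg] · [1/m³]
Adding exponents of each base unit: kg: 1, m: -3
SI base units of density: kg/m³

Answer: kg/m³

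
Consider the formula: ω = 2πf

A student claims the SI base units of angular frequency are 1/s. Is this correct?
Units of each symbol in ω = 2πf:
  f (frequency): 1/s
  The factor 2π is dimensionless.

Multiplying the contributions: [1/s]
Adding exponents of each base unit: s: -1
SI base units of angular frequency: 1/s

The claimed units 1/s match the derived units, so the claim is correct.

Answer: Yes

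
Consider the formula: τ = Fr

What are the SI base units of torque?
Units of each symbol in τ = Fr:
  F (force): kg·m/s²
  r (lever arm): m

Multiplying the contributions: [kg·m/s²] · [m]
Adding exponents of each base unit: kg: 1, m: 2, s: -2
SI base units of torque: kg·m²/s²

Answer: kg·m²/s²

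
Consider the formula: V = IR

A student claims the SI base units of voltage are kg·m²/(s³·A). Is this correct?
Units of each symbol in V = IR:
  I (current): A
  R (resistance, in ohms): kg·m²/(s³·A²)

Multiplying the contributions: [A] · [kg·m²/(s³·A²)]
Adding exponents of each base unit: kg: 1, m: 2, s: -3, A: -1
SI base units of voltage: kg·m²/(s³·A)

The claimed units kg·m²/(s³·A) match the derived units, so the claim is correct.

Answer: Yes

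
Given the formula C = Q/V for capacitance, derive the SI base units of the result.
Units of each symbol in C = Q/V:
  Q (charge, in coulombs): s·A
  V (voltage, in volts): kg·m²/(s³·A)  → in the denominator, contributes s³·A/(kg·m²)

Multiplying the contributions: [s·A] · [s³·A/(kg·m²)]
Adding exponents of each base unit: kg: -1, m: -2, s: 4, A: 2
SI base units of capacitance: s⁴·A²/(kg·m²)

Answer: s⁴·A²/(kg·m²)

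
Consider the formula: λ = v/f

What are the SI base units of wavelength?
Units of each symbol in λ = v/f:
  v (wave speed): m/s
  f (frequency): 1/s  → in the denominator, contributes s

Multiplying the contributions: [m/s] · [s]
Adding exponents of each base unit: m: 1
SI base units of wavelength: m

Answer: m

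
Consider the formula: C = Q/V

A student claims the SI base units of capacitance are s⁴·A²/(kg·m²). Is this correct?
Units of each symbol in C = Q/V:
  Q (charge, in coulombs): s·A
  V (voltage, in volts): kg·m²/(s³·A)  → in the denominator, contributes s³·A/(kg·m²)

Multiplying the contributions: [s·A] · [s³·A/(kg·m²)]
Adding exponents of each base unit: kg: -1, m: -2, s: 4, A: 2
SI base units of capacitance: s⁴·A²/(kg·m²)

The claimed units s⁴·A²/(kg·m²) match the derived units, so the claim is correct.

Answer: Yes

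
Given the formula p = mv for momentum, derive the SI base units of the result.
Units of each symbol in p = mv:
  m (mass): kg
  v (velocity): m/s

Multiplying the contributions: [kg] · [m/s]
Adding exponents of each base unit: kg: 1, m: 1, s: -1
SI base units of momentum: kg·m/s

Answer: kg·m/s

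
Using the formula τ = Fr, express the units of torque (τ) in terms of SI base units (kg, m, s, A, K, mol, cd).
Units of each symbol in τ = Fr:
  F (force): kg·m/s²
  r (lever arm): m

Multiplying the contributions: [kg·m/s²] · [m]
Adding exponents of each base unit: kg: 1, m: 2, s: -2
SI base units of torque: kg·m²/s²

Answer: kg·m²/s²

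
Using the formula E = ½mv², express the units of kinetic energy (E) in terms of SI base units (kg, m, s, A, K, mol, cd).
Units of each symbol in E = ½mv²:
  m (mass): kg
  v (speed): m/s  → to the power 2, contributes m²/s²
  The factor ½ is dimensionless.

Multiplying the contributions: [kg] · [m²/s²]
Adding exponents of each base unit: kg: 1, m: 2, s: -2
SI base units of kinetic energy: kg·m²/s²

Answer: kg·m²/s²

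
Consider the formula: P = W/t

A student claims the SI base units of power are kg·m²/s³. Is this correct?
Units of each symbol in P = W/t:
  W (work): kg·m²/s²
  t (time): s  → in the denominator, contributes 1/s

Multiplying the contributions: [kg·m²/s²] · [1/s]
Adding exponents of each base unit: kg: 1, m: 2, s: -3
SI base units of power: kg·m²/s³

The claimed units kg·m²/s³ match the derived units, so the claim is correct.

Answer: Yes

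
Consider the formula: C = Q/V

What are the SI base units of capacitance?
Units of each symbol in C = Q/V:
  Q (charge, in coulombs): s·A
  V (voltage, in volts): kg·m²/(s³·A)  → in the denominator, contributes s³·A/(kg·m²)

Multiplying the contributions: [s·A] · [s³·A/(kg·m²)]
Adding exponents of each base unit: kg: -1, m: -2, s: 4, A: 2
SI base units of capacitance: s⁴·A²/(kg·m²)

Answer: s⁴·A²/(kg·m²)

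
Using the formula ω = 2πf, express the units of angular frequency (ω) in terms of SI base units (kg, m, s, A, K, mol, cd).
Units of each symbol in ω = 2πf:
  f (frequency): 1/s
  The factor 2π is dimensionless.

Multiplying the contributions: [1/s]
Adding exponents of each base unit: s: -1
SI base units of angular frequency: 1/s

Answer: 1/s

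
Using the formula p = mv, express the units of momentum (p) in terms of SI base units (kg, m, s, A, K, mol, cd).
Units of each symbol in p = mv:
  m (mass): kg
  v (velocity): m/s

Multiplying the contributions: [kg] · [m/s]
Adding exponents of each base unit: kg: 1, m: 1, s: -1
SI base units of momentum: kg·m/s

Answer: kg·m/s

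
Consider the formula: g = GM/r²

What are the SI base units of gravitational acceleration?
Units of each symbol in g = GM/r²:
  G (gravitational constant): m³/(kg·s²)
  M (mass): kg
  r (distance): m  → to the power 2 in the denominator, contributes 1/m²

Multiplying the contributions: [m³/(kg·s²)] · [kg] · [1/m²]
Adding exponents of each base unit: m: 1, s: -2
SI base units of gravitational acceleration: m/s²

Answer: m/s²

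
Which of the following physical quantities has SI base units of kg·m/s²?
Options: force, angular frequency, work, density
Checking the SI base units of each option:
  force (F = ma): kg·m/s²  ✓ matches
  angular frequency (ω = 2πf): 1/s  ✗
  work (W = Fd): kg·m²/s²  ✗
  density (ρ = m/V): kg/m³  ✗

Only force has units kg·m/s².

Answer: force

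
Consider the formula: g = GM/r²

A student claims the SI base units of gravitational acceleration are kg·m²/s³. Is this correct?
Units of each symbol in g = GM/r²:
  G (gravitational constant): m³/(kg·s²)
  M (mass): kg
  r (distance): m  → to the power 2 in the denominator, contributes 1/m²

Multiplying the contributions: [m³/(kg·s²)] · [kg] · [1/m²]
Adding exponents of each base unit: m: 1, s: -2
SI base units of gravitational acceleration: m/s²

The claimed units kg·m²/s³ (exponents kg: 1, m: 2, s: -3) do not match the derived units m/s² (exponents m: 1, s: -2), so the claim is incorrect.

Answer: No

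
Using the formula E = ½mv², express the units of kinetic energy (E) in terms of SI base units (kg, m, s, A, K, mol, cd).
Units of each symbol in E = ½mv²:
  m (mass): kg
  v (speed): m/s  → to the power 2, contributes m²/s²
  The factor ½ is dimensionless.

Multiplying the contributions: [kg] · [m²/s²]
Adding exponents of each base unit: kg: 1, m: 2, s: -2
SI base units of kinetic energy: kg·m²/s²

Answer: kg·m²/s²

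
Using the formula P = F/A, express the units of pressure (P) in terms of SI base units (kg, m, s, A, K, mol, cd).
Units of each symbol in P = F/A:
  F (force): kg·m/s²
  A (area): m²  → in the denominator, contributes 1/m²

Multiplying the contributions: [kg·m/s²] · [1/m²]
Adding exponents of each base unit: kg: 1, m: -1, s: -2
SI base units of pressure: kg/(m·s²)

Answer: kg/(m·s²)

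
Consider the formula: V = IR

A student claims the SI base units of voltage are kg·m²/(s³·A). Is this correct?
Units of each symbol in V = IR:
  I (current): A
  R (resistance, in ohms): kg·m²/(s³·A²)

Multiplying the contributions: [A] · [kg·m²/(s³·A²)]
Adding exponents of each base unit: kg: 1, m: 2, s: -3, A: -1
SI base units of voltage: kg·m²/(s³·A)

The claimed units kg·m²/(s³·A) match the derived units, so the claim is correct.

Answer: Yes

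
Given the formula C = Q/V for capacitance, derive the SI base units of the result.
Units of each symbol in C = Q/V:
  Q (charge, in coulombs): s·A
  V (voltage, in volts): kg·m²/(s³·A)  → in the denominator, contributes s³·A/(kg·m²)

Multiplying the contributions: [s·A] · [s³·A/(kg·m²)]
Adding exponents of each base unit: kg: -1, m: -2, s: 4, A: 2
SI base units of capacitance: s⁴·A²/(kg·m²)

Answer: s⁴·A²/(kg·m²)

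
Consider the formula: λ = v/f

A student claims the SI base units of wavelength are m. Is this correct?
Units of each symbol in λ = v/f:
  v (wave speed): m/s
  f (frequency): 1/s  → in the denominator, contributes s

Multiplying the contributions: [m/s] · [s]
Adding exponents of each base unit: m: 1
SI base units of wavelength: m

The claimed units m match the derived units, so the claim is correct.

Answer: Yes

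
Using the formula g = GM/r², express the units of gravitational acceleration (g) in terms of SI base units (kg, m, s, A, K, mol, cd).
Units of each symbol in g = GM/r²:
  G (gravitational constant): m³/(kg·s²)
  M (mass): kg
  r (distance): m  → to the power 2 in the denominator, contributes 1/m²

Multiplying the contributions: [m³/(kg·s²)] · [kg] · [1/m²]
Adding exponents of each base unit: m: 1, s: -2
SI base units of gravitational acceleration: m/s²

Answer: m/s²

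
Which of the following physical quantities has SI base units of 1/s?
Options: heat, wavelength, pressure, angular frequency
Checking the SI base units of each option:
  heat (Q = mcΔT): kg·m²/s²  ✗
  wavelength (λ = v/f): m  ✗
  pressure (P = F/A): kg/(m·s²)  ✗
  angular frequency (ω = 2πf): 1/s  ✓ matches

Only angular frequency has units 1/s.

Answer: angular frequency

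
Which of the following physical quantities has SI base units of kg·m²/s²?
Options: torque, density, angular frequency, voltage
Checking the SI base units of each option:
  torque (τ = Fr): kg·m²/s²  ✓ matches
  density (ρ = m/V): kg/m³  ✗
  angular frequency (ω = 2πf): 1/s  ✗
  voltage (V = IR): kg·m²/(s³·A)  ✗

Only torque has units kg·m²/s².

Answer: torque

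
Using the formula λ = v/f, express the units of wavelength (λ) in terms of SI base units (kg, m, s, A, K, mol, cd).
Units of each symbol in λ = v/f:
  v (wave speed): m/s
  f (frequency): 1/s  → in the denominator, contributes s

Multiplying the contributions: [m/s] · [s]
Adding exponents of each base unit: m: 1
SI base units of wavelength: m

Answer: m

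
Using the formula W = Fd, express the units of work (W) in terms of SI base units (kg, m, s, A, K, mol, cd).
Units of each symbol in W = Fd:
  F (force): kg·m/s²
  d (displacement): m

Multiplying the contributions: [kg·m/s²] · [m]
Adding exponents of each base unit: kg: 1, m: 2, s: -2
SI base units of work: kg·m²/s²

Answer: kg·m²/s²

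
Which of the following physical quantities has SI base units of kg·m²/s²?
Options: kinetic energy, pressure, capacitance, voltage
Checking the SI base units of each option:
  kinetic energy (E = ½mv²): kg·m²/s²  ✓ matches
  pressure (P = F/A): kg/(m·s²)  ✗
  capacitance (C = Q/V): s⁴·A²/(kg·m²)  ✗
  voltage (V = IR): kg·m²/(s³·A)  ✗

Only kinetic energy has units kg·m²/s².

Answer: kinetic energy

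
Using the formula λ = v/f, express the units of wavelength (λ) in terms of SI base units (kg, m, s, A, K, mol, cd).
Units of each symbol in λ = v/f:
  v (wave speed): m/s
  f (frequency): 1/s  → in the denominator, contributes s

Multiplying the contributions: [m/s] · [s]
Adding exponents of each base unit: m: 1
SI base units of wavelength: m

Answer: m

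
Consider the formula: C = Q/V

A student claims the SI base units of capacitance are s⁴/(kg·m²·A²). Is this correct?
Units of each symbol in C = Q/V:
  Q (charge, in coulombs): s·A
  V (voltage, in volts): kg·m²/(s³·A)  → in the denominator, contributes s³·A/(kg·m²)

Multiplying the contributions: [s·A] · [s³·A/(kg·m²)]
Adding exponents of each base unit: kg: -1, m: -2, s: 4, A: 2
SI base units of capacitance: s⁴·A²/(kg·m²)

The claimed units s⁴/(kg·m²·A²) (exponents kg: -1, m: -2, s: 4, A: -2) do not match the derived units s⁴·A²/(kg·m²) (exponents kg: -1, m: -2, s: 4, A: 2), so the claim is incorrect.

Answer: No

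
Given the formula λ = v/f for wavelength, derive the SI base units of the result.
Units of each symbol in λ = v/f:
  v (wave speed): m/s
  f (frequency): 1/s  → in the denominator, contributes s

Multiplying the contributions: [m/s] · [s]
Adding exponents of each base unit: m: 1
SI base units of wavelength: m

Answer: m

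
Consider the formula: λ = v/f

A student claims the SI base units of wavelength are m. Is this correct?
Units of each symbol in λ = v/f:
  v (wave speed): m/s
  f (frequency): 1/s  → in the denominator, contributes s

Multiplying the contributions: [m/s] · [s]
Adding exponents of each base unit: m: 1
SI base units of wavelength: m

The claimed units m match the derived units, so the claim is correct.

Answer: Yes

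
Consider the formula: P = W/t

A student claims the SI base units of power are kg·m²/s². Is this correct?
Units of each symbol in P = W/t:
  W (work): kg·m²/s²
  t (time): s  → in the denominator, contributes 1/s

Multiplying the contributions: [kg·m²/s²] · [1/s]
Adding exponents of each base unit: kg: 1, m: 2, s: -3
SI base units of power: kg·m²/s³

The claimed units kg·m²/s² (exponents kg: 1, m: 2, s: -2) do not match the derived units kg·m²/s³ (exponents kg: 1, m: 2, s: -3), so the claim is incorrect.

Answer: No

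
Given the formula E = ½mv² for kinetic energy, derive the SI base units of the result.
Units of each symbol in E = ½mv²:
  m (mass): kg
  v (speed): m/s  → to the power 2, contributes m²/s²
  The factor ½ is dimensionless.

Multiplying the contributions: [kg] · [m²/s²]
Adding exponents of each base unit: kg: 1, m: 2, s: -2
SI base units of kinetic energy: kg·m²/s²

Answer: kg·m²/s²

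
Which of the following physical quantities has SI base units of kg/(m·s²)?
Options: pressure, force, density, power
Checking the SI base units of each option:
  pressure (P = F/A): kg/(m·s²)  ✓ matches
  force (F = ma): kg·m/s²  ✗
  density (ρ = m/V): kg/m³  ✗
  power (P = W/t): kg·m²/s³  ✗

Only pressure has units kg/(m·s²).

Answer: pressure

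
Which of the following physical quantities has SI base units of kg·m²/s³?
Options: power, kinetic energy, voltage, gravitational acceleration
Checking the SI base units of each option:
  power (P = W/t): kg·m²/s³  ✓ matches
  kinetic energy (E = ½mv²): kg·m²/s²  ✗
  voltage (V = IR): kg·m²/(s³·A)  ✗
  gravitational acceleration (g = GM/r²): m/s²  ✗

Only power has units kg·m²/s³.

Answer: power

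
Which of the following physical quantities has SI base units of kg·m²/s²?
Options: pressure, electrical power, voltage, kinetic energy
Checking the SI base units of each option:
  pressure (P = F/A): kg/(m·s²)  ✗
  electrical power (P = IV): kg·m²/s³  ✗
  voltage (V = IR): kg·m²/(s³·A)  ✗
  kinetic energy (E = ½mv²): kg·m²/s²  ✓ matches

Only kinetic energy has units kg·m²/s².

Answer: kinetic energy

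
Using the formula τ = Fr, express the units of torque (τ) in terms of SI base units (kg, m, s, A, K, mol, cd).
Units of each symbol in τ = Fr:
  F (force): kg·m/s²
  r (lever arm): m

Multiplying the contributions: [kg·m/s²] · [m]
Adding exponents of each base unit: kg: 1, m: 2, s: -2
SI base units of torque: kg·m²/s²

Answer: kg·m²/s²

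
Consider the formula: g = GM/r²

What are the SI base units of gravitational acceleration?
Units of each symbol in g = GM/r²:
  G (gravitational constant): m³/(kg·s²)
  M (mass): kg
  r (distance): m  → to the power 2 in the denominator, contributes 1/m²

Multiplying the contributions: [m³/(kg·s²)] · [kg] · [1/m²]
Adding exponents of each base unit: m: 1, s: -2
SI base units of gravitational acceleration: m/s²

Answer: m/s²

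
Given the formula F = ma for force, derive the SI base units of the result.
Units of each symbol in F = ma:
  m (mass): kg
  a (acceleration): m/s²

Multiplying the contributions: [kg] · [m/s²]
Adding exponents of each base unit: kg: 1, m: 1, s: -2
SI base units of force: kg·m/s²

Answer: kg·m/s²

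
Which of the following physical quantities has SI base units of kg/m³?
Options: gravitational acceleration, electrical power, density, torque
Checking the SI base units of each option:
  gravitational acceleration (g = GM/r²): m/s²  ✗
  electrical power (P = IV): kg·m²/s³  ✗
  density (ρ = m/V): kg/m³  ✓ matches
  torque (τ = Fr): kg·m²/s²  ✗

Only density has units kg/m³.

Answer: density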